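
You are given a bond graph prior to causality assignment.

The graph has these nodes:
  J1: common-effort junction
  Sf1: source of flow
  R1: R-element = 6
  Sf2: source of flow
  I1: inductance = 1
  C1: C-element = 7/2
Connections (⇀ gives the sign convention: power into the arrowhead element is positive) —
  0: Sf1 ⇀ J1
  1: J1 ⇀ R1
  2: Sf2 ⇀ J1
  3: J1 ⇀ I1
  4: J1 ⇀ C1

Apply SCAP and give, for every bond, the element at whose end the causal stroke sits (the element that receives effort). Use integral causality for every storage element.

bond 0 |Sf1
bond 1 |R1
bond 2 |Sf2
bond 3 |I1
bond 4 |J1

#0 |Sf1  (Sf1: flow source, stroke at near end)
#2 |Sf2  (Sf2: flow source, stroke at near end)
#3 |I1  (I1 integral (f out))
#4 |J1  (C1: C, integral causality)
#1 |R1  (common-e at J1 fixed by 4)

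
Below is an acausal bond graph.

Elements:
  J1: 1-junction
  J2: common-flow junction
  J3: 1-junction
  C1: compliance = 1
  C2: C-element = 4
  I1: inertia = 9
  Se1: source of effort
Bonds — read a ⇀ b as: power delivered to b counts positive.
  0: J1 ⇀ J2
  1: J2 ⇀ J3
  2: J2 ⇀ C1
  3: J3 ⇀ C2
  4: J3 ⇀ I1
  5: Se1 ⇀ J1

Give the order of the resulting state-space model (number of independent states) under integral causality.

3  (C1, C2, I1 all integral)

#5 stroke at J1  (Se1 fixes effort; stroke away)
#0 stroke at J2  (closing 1-jn rule on J1)
#2 stroke at J2  (C1 integral (e out))
#1 stroke at J3  (only one flow-in slot at J2)
#3 stroke at J3  (C2 integral (e out))
#4 stroke at I1  (only one flow-in slot at J3)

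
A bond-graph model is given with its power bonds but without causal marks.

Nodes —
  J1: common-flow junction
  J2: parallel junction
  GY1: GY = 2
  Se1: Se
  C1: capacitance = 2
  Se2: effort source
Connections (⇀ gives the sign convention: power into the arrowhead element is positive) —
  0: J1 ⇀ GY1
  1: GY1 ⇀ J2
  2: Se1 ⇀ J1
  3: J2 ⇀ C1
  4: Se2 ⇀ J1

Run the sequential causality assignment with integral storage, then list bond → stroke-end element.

β2 →J1  (Se1 fixes effort; stroke away)
β4 →J1  (Se2 fixes effort; stroke away)
β0 →GY1  (J1: last free bond brings flow in)
β1 →GY1  (GY1 both-in/both-out from 0)
β3 →J2  (only one effort-in slot at J2)

#0 →GY1
#1 →GY1
#2 →J1
#3 →J2
#4 →J1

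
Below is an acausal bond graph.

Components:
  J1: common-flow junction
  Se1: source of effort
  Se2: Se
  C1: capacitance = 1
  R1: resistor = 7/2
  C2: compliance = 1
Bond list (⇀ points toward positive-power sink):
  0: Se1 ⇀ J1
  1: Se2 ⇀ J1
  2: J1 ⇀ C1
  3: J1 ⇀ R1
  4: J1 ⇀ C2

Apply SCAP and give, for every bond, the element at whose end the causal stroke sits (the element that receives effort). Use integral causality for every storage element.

b0 |J1
b1 |J1
b2 |J1
b3 |R1
b4 |J1

b0 →J1  (Se1 fixes effort; stroke away)
b1 →J1  (Se2: effort source, stroke at far end)
b2 →J1  (prefer integral on C1)
b4 →J1  (C2 integral (e out))
b3 →R1  (J1: last free bond brings flow in)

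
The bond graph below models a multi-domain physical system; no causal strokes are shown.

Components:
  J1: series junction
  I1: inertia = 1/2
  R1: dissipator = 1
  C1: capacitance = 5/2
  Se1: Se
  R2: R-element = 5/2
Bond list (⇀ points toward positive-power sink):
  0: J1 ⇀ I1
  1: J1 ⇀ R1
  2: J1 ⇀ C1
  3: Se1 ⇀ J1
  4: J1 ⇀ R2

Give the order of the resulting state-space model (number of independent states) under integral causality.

b3 |J1  (source Se1 imposes e)
b0 |I1  (prefer integral on I1)
b1 |J1  (J1 flow already set via bond 0)
b2 |J1  (common-f at J1 fixed by 0)
b4 |J1  (J1 flow already set via bond 0)

2  (C1, I1 all integral)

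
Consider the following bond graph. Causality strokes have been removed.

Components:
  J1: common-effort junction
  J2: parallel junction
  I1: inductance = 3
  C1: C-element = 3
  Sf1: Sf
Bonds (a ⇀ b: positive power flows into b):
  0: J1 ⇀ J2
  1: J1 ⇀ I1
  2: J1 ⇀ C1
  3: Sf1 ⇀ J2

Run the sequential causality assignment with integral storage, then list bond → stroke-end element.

b0 →J2
b1 →I1
b2 →J1
b3 →Sf1

#3 →Sf1  (Sf1 (Sf) sets flow on bond)
#0 →J2  (J2 needs exactly one e-in)
#1 →I1  (I1 outputs flow p/I1)
#2 →J1  (only one effort-in slot at J1)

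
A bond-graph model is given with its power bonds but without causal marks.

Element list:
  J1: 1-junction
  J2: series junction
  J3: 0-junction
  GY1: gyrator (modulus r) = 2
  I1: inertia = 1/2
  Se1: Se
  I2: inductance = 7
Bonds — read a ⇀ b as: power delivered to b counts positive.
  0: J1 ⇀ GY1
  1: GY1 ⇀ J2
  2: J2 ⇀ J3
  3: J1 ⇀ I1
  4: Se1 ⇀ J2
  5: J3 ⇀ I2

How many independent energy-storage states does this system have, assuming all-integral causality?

β4 stroke→J2  (Se1 (Se) sets effort on bond)
β3 stroke→I1  (prefer integral on I1)
β0 stroke→J1  (J1 flow already set via bond 3)
β1 stroke→J2  (GY1 both-in/both-out from 0)
β2 stroke→J3  (closing 1-jn rule on J2)
β5 stroke→I2  (0-jn J3 has e-setter on 2)

2  (I1, I2 all integral)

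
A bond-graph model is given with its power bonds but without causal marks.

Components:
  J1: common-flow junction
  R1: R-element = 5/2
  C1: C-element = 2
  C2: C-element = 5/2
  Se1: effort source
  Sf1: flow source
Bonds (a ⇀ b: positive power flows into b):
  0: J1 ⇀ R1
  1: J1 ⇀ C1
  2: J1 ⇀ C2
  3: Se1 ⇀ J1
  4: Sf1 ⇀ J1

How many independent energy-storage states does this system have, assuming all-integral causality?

bond 3 →J1  (Se1: effort source, stroke at far end)
bond 4 →Sf1  (Sf1: flow source, stroke at near end)
bond 0 →J1  (common-f at J1 fixed by 4)
bond 1 →J1  (1-jn J1 has f-setter on 4)
bond 2 →J1  (1-jn J1 has f-setter on 4)

2  (C1, C2 all integral)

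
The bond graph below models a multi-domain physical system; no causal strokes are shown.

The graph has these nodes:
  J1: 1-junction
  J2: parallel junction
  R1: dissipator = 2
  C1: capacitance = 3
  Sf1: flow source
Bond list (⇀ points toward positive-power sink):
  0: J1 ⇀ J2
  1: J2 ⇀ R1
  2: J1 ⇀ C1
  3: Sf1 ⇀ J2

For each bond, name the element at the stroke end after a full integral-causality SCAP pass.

b0 |J2
b1 |R1
b2 |J1
b3 |Sf1

bond 3 stroke→Sf1  (Sf1 (Sf) sets flow on bond)
bond 2 stroke→J1  (C1 outputs effort q/C1)
bond 0 stroke→J2  (J1: last free bond brings flow in)
bond 1 stroke→R1  (J2 effort already set via bond 0)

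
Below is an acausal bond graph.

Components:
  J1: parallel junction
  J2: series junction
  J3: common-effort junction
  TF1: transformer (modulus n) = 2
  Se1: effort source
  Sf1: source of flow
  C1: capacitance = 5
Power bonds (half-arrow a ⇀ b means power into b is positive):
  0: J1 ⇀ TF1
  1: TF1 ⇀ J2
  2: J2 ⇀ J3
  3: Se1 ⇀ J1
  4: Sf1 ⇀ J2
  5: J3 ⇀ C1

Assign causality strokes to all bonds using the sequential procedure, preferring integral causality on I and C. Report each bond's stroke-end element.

bond 0 stroke→TF1
bond 1 stroke→J2
bond 2 stroke→J2
bond 3 stroke→J1
bond 4 stroke→Sf1
bond 5 stroke→J3

#3 stroke at J1  (Se1 (Se) sets effort on bond)
#4 stroke at Sf1  (Sf1 (Sf) sets flow on bond)
#0 stroke at TF1  (0-jn J1 has e-setter on 3)
#1 stroke at J2  (J2: bond 4 brought flow, rest push out)
#2 stroke at J2  (J2: bond 4 brought flow, rest push out)
#5 stroke at J3  (J3 needs exactly one e-in)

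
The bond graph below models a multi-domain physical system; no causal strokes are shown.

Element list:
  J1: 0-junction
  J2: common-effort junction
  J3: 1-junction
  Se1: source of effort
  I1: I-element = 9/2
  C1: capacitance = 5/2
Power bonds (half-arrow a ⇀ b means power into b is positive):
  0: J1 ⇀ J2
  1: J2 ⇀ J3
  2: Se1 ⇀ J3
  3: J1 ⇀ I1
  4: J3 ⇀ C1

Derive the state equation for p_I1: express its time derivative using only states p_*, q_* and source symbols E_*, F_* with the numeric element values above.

β2 stroke→J3  (Se1 (Se) sets effort on bond)
β3 stroke→I1  (I1: I, integral causality)
β0 stroke→J1  (closing 0-jn rule on J1)
β1 stroke→J2  (closing 0-jn rule on J2)
β4 stroke→J3  (J3: bond 1 brought flow, rest push out)

dp_I1/dt = -E_Se1 + 2*q_C1/5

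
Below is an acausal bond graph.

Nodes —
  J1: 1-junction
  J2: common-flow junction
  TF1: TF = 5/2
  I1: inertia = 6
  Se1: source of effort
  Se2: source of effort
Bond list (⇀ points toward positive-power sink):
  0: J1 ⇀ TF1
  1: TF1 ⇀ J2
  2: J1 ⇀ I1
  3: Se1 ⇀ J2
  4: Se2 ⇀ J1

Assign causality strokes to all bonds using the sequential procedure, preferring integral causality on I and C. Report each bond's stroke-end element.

β3 stroke→J2  (Se1: effort source, stroke at far end)
β4 stroke→J1  (source Se2 imposes e)
β1 stroke→TF1  (J2: last free bond brings flow in)
β0 stroke→J1  (through TF1, causality passes straight; one stroke at TF1)
β2 stroke→I1  (closing 1-jn rule on J1)

bond 0 stroke at J1
bond 1 stroke at TF1
bond 2 stroke at I1
bond 3 stroke at J2
bond 4 stroke at J1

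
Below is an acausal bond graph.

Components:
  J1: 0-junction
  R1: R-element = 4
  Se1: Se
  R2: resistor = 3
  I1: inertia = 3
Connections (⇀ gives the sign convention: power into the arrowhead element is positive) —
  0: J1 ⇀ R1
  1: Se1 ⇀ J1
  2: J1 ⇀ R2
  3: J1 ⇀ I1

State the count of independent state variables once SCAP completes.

1  (I1 all integral)

#1 →J1  (source Se1 imposes e)
#0 →R1  (common-e at J1 fixed by 1)
#2 →R2  (0-jn J1 has e-setter on 1)
#3 →I1  (J1 effort already set via bond 1)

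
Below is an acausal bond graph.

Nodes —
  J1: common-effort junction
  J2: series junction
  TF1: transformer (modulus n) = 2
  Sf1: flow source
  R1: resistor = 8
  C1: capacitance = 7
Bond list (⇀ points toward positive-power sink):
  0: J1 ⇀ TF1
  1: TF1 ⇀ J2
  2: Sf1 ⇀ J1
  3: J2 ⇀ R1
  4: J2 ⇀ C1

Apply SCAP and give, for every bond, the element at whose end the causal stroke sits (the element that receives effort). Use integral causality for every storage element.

bond 0 |J1
bond 1 |TF1
bond 2 |Sf1
bond 3 |J2
bond 4 |J2

bond 2 stroke→Sf1  (Sf1 (Sf) sets flow on bond)
bond 0 stroke→J1  (closing 0-jn rule on J1)
bond 1 stroke→TF1  (TF TF1: opposite of bond 0)
bond 3 stroke→J2  (common-f at J2 fixed by 1)
bond 4 stroke→J2  (1-jn J2 has f-setter on 1)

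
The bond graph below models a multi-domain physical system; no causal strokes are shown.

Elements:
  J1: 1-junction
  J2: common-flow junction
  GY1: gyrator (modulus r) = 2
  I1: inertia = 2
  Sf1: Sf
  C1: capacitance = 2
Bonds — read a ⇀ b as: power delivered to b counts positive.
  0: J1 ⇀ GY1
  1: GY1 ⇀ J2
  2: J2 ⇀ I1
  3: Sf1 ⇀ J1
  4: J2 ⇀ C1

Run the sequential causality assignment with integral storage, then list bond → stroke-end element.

bond 0 |J1
bond 1 |J2
bond 2 |I1
bond 3 |Sf1
bond 4 |J2

#3 stroke at Sf1  (Sf1 (Sf) sets flow on bond)
#0 stroke at J1  (1-jn J1 has f-setter on 3)
#1 stroke at J2  (GY1 both-in/both-out from 0)
#2 stroke at I1  (I1 integral (f out))
#4 stroke at J2  (1-jn J2 has f-setter on 2)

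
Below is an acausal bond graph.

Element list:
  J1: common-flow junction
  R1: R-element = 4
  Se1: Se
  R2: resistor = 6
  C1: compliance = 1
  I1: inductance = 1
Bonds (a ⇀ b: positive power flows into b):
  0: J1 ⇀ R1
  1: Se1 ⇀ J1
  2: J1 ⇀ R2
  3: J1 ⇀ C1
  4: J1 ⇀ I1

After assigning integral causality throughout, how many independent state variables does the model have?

2  (C1, I1 all integral)

#1 →J1  (Se1 (Se) sets effort on bond)
#3 →J1  (C1 outputs effort q/C1)
#4 →I1  (prefer integral on I1)
#0 →J1  (J1: bond 4 brought flow, rest push out)
#2 →J1  (1-jn J1 has f-setter on 4)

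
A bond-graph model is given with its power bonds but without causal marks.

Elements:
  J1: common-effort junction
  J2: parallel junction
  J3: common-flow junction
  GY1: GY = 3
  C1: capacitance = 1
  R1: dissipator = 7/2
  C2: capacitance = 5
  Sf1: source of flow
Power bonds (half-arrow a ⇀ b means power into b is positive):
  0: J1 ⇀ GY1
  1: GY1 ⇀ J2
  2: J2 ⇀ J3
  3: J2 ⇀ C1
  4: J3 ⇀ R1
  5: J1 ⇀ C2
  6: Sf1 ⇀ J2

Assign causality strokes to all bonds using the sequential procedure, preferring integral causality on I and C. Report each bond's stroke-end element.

b0 stroke→GY1
b1 stroke→GY1
b2 stroke→J3
b3 stroke→J2
b4 stroke→R1
b5 stroke→J1
b6 stroke→Sf1

bond 6 |Sf1  (source Sf1 imposes f)
bond 3 |J2  (C1: C, integral causality)
bond 1 |GY1  (0-jn J2 has e-setter on 3)
bond 2 |J3  (J2: bond 3 brought effort, rest push out)
bond 4 |R1  (only one flow-in slot at J3)
bond 0 |GY1  (GY GY1: same side as bond 1)
bond 5 |J1  (J1 needs exactly one e-in)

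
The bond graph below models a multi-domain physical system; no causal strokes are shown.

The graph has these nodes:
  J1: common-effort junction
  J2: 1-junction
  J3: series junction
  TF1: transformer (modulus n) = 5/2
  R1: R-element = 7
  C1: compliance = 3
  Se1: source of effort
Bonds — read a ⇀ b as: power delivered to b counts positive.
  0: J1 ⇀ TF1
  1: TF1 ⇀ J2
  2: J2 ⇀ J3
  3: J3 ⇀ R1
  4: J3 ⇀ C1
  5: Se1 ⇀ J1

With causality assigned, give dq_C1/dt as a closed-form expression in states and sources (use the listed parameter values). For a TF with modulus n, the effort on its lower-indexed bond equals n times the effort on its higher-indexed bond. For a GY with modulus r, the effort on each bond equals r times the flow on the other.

dq_C1/dt = 2*E_Se1/35 - q_C1/21

bond 5 stroke→J1  (source Se1 imposes e)
bond 0 stroke→TF1  (0-jn J1 has e-setter on 5)
bond 1 stroke→J2  (through TF1, causality passes straight; one stroke at TF1)
bond 2 stroke→J3  (J2: last free bond brings flow in)
bond 4 stroke→J3  (prefer integral on C1)
bond 3 stroke→R1  (only one flow-in slot at J3)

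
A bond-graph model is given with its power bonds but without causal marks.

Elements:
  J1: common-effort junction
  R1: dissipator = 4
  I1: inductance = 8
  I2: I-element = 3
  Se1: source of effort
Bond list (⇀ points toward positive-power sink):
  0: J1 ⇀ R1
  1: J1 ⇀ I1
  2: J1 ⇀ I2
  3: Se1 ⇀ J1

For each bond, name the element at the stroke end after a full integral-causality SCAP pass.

bond 3 stroke→J1  (Se1 (Se) sets effort on bond)
bond 0 stroke→R1  (common-e at J1 fixed by 3)
bond 1 stroke→I1  (common-e at J1 fixed by 3)
bond 2 stroke→I2  (common-e at J1 fixed by 3)

#0 stroke at R1
#1 stroke at I1
#2 stroke at I2
#3 stroke at J1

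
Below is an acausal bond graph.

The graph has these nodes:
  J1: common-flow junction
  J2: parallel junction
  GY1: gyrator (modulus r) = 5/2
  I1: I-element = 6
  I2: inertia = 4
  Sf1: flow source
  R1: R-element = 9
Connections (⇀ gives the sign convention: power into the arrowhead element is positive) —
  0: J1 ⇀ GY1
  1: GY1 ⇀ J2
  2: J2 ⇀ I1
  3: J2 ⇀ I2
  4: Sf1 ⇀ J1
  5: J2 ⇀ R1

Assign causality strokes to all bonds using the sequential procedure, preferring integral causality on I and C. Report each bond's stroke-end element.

bond 4 stroke→Sf1  (Sf1 fixes flow; stroke at Sf1)
bond 0 stroke→J1  (J1 flow already set via bond 4)
bond 1 stroke→J2  (GY1: gyrator matches bond 0)
bond 2 stroke→I1  (common-e at J2 fixed by 1)
bond 3 stroke→I2  (J2: bond 1 brought effort, rest push out)
bond 5 stroke→R1  (J2 effort already set via bond 1)

β0 stroke→J1
β1 stroke→J2
β2 stroke→I1
β3 stroke→I2
β4 stroke→Sf1
β5 stroke→R1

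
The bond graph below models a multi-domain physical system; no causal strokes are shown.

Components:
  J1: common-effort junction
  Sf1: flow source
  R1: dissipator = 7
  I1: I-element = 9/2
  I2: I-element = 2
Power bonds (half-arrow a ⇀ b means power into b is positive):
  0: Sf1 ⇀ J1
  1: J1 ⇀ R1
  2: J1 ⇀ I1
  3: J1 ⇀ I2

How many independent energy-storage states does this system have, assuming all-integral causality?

b0 |Sf1  (source Sf1 imposes f)
b2 |I1  (I1 outputs flow p/I1)
b3 |I2  (I2: I, integral causality)
b1 |J1  (only one effort-in slot at J1)

2  (I1, I2 all integral)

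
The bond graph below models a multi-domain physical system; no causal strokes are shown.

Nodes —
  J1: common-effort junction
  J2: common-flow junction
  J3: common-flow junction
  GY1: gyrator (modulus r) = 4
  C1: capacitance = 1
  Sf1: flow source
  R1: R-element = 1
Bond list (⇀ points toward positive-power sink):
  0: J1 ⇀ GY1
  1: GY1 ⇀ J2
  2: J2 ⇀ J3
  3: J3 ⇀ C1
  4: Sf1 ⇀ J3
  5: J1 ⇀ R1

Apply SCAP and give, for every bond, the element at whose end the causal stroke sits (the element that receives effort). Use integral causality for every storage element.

bond 4 stroke at Sf1  (source Sf1 imposes f)
bond 2 stroke at J3  (J3: bond 4 brought flow, rest push out)
bond 3 stroke at J3  (1-jn J3 has f-setter on 4)
bond 1 stroke at J2  (J2 flow already set via bond 2)
bond 0 stroke at J1  (GY GY1: same side as bond 1)
bond 5 stroke at R1  (J1: bond 0 brought effort, rest push out)

b0 stroke at J1
b1 stroke at J2
b2 stroke at J3
b3 stroke at J3
b4 stroke at Sf1
b5 stroke at R1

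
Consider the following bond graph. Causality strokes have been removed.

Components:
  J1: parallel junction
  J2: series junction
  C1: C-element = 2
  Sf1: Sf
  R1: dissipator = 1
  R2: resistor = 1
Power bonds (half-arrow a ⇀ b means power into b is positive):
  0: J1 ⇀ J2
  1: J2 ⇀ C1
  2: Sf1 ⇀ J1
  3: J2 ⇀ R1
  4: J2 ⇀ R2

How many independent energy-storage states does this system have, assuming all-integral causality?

#2 |Sf1  (Sf1 fixes flow; stroke at Sf1)
#0 |J1  (J1: last free bond brings effort in)
#1 |J2  (1-jn J2 has f-setter on 0)
#3 |J2  (common-f at J2 fixed by 0)
#4 |J2  (common-f at J2 fixed by 0)

1  (C1 all integral)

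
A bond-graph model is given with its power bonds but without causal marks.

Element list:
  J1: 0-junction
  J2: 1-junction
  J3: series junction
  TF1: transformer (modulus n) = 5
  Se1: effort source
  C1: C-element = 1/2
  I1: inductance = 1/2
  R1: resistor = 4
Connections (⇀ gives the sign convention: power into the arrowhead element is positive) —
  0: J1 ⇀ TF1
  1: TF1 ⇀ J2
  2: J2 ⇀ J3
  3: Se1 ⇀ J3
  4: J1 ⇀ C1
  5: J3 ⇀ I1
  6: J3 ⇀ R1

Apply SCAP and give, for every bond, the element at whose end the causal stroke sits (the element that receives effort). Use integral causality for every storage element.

β3 →J3  (Se1 (Se) sets effort on bond)
β4 →J1  (C1 outputs effort q/C1)
β0 →TF1  (J1: bond 4 brought effort, rest push out)
β1 →J2  (through TF1, causality passes straight; one stroke at TF1)
β2 →J3  (only one flow-in slot at J2)
β5 →I1  (I1 outputs flow p/I1)
β6 →J3  (common-f at J3 fixed by 5)

β0 |TF1
β1 |J2
β2 |J3
β3 |J3
β4 |J1
β5 |I1
β6 |J3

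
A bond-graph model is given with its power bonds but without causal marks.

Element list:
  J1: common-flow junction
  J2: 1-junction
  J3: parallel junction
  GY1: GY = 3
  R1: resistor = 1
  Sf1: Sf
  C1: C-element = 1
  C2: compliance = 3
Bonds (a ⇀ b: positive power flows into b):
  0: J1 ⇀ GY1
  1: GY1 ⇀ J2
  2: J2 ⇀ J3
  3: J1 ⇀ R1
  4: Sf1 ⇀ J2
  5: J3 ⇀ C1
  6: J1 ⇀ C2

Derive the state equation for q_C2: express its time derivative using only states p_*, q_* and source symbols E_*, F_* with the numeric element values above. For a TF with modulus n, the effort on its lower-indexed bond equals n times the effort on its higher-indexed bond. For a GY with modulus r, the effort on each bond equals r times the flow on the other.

dq_C2/dt = -3*F_Sf1 - q_C2/3

bond 4 stroke→Sf1  (source Sf1 imposes f)
bond 1 stroke→J2  (1-jn J2 has f-setter on 4)
bond 2 stroke→J2  (common-f at J2 fixed by 4)
bond 5 stroke→J3  (J3: last free bond brings effort in)
bond 0 stroke→J1  (GY GY1: same side as bond 1)
bond 6 stroke→J1  (C2: C, integral causality)
bond 3 stroke→R1  (J1 needs exactly one f-in)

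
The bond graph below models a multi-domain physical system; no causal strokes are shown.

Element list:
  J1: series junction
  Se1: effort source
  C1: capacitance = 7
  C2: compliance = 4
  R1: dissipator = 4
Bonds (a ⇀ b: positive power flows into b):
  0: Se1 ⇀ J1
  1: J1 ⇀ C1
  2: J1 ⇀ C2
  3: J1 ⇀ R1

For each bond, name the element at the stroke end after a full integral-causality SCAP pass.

β0 stroke at J1
β1 stroke at J1
β2 stroke at J1
β3 stroke at R1

bond 0 |J1  (source Se1 imposes e)
bond 1 |J1  (C1: C, integral causality)
bond 2 |J1  (prefer integral on C2)
bond 3 |R1  (only one flow-in slot at J1)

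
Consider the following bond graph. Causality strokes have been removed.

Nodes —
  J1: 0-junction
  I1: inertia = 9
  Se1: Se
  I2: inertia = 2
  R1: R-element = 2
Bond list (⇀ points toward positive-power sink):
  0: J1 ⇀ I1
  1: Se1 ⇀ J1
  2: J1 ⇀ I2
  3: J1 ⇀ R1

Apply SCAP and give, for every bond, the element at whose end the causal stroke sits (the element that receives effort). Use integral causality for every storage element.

bond 1 stroke→J1  (Se1 fixes effort; stroke away)
bond 0 stroke→I1  (J1: bond 1 brought effort, rest push out)
bond 2 stroke→I2  (0-jn J1 has e-setter on 1)
bond 3 stroke→R1  (J1 effort already set via bond 1)

#0 |I1
#1 |J1
#2 |I2
#3 |R1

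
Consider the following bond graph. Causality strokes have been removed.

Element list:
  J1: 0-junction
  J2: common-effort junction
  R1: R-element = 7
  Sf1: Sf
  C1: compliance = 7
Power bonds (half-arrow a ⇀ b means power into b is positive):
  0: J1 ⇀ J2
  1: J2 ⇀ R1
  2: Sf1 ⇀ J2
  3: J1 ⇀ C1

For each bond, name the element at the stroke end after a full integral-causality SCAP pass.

β2 →Sf1  (Sf1 (Sf) sets flow on bond)
β3 →J1  (prefer integral on C1)
β0 →J2  (0-jn J1 has e-setter on 3)
β1 →R1  (J2 effort already set via bond 0)

b0 stroke at J2
b1 stroke at R1
b2 stroke at Sf1
b3 stroke at J1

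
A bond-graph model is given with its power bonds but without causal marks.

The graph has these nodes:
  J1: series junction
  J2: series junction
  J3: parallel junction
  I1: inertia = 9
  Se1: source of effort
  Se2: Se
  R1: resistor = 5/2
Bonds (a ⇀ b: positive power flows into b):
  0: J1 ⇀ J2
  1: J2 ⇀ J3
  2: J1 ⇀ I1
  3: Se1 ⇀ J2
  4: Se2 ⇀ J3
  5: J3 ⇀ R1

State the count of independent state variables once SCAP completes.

bond 3 →J2  (source Se1 imposes e)
bond 4 →J3  (source Se2 imposes e)
bond 1 →J2  (J3 effort already set via bond 4)
bond 5 →R1  (0-jn J3 has e-setter on 4)
bond 0 →J1  (J2 needs exactly one f-in)
bond 2 →I1  (closing 1-jn rule on J1)

1  (I1 all integral)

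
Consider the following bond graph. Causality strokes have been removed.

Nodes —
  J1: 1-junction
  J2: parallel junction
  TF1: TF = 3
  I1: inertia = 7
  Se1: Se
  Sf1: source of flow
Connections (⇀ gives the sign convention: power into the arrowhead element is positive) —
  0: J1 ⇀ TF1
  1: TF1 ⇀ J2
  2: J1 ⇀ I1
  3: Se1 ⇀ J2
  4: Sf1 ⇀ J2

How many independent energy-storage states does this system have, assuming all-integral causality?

#3 →J2  (Se1: effort source, stroke at far end)
#4 →Sf1  (source Sf1 imposes f)
#1 →TF1  (0-jn J2 has e-setter on 3)
#0 →J1  (TF1: transformer flips bond 1)
#2 →I1  (J1: last free bond brings flow in)

1  (I1 all integral)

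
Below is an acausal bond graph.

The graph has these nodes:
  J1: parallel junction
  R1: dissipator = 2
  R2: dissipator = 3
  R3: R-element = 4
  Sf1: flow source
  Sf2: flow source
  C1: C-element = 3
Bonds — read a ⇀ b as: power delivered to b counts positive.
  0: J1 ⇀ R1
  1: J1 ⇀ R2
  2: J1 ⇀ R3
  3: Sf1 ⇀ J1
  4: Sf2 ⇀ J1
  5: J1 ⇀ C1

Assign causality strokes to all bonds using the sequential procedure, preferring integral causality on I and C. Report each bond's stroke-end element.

β0 stroke→R1
β1 stroke→R2
β2 stroke→R3
β3 stroke→Sf1
β4 stroke→Sf2
β5 stroke→J1

#3 |Sf1  (source Sf1 imposes f)
#4 |Sf2  (Sf2 (Sf) sets flow on bond)
#5 |J1  (C1: C, integral causality)
#0 |R1  (common-e at J1 fixed by 5)
#1 |R2  (J1 effort already set via bond 5)
#2 |R3  (common-e at J1 fixed by 5)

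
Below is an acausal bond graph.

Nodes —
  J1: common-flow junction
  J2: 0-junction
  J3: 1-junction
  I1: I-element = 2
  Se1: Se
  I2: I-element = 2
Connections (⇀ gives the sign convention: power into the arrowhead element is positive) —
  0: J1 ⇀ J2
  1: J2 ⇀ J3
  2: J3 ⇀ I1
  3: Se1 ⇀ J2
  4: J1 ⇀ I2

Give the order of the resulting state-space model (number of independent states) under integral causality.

2  (I1, I2 all integral)

b3 stroke→J2  (Se1 (Se) sets effort on bond)
b0 stroke→J1  (common-e at J2 fixed by 3)
b1 stroke→J3  (common-e at J2 fixed by 3)
b2 stroke→I1  (J3 needs exactly one f-in)
b4 stroke→I2  (J1: last free bond brings flow in)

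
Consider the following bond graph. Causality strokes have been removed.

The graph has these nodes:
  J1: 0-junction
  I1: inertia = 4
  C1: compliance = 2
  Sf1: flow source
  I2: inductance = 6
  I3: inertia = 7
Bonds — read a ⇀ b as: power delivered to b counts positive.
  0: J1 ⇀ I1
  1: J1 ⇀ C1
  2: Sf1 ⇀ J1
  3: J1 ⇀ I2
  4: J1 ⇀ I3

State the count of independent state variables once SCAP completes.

4  (C1, I1, I2, I3 all integral)

#2 |Sf1  (Sf1 (Sf) sets flow on bond)
#0 |I1  (I1: I, integral causality)
#1 |J1  (prefer integral on C1)
#3 |I2  (0-jn J1 has e-setter on 1)
#4 |I3  (J1 effort already set via bond 1)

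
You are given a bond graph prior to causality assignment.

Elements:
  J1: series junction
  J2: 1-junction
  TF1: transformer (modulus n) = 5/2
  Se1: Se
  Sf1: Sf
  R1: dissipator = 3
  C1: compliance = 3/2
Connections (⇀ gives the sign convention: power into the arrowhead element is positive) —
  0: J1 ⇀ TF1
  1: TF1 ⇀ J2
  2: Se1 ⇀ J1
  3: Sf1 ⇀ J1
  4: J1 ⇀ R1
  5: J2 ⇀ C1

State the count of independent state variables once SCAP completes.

1  (C1 all integral)

#2 →J1  (Se1 (Se) sets effort on bond)
#3 →Sf1  (Sf1 (Sf) sets flow on bond)
#0 →J1  (1-jn J1 has f-setter on 3)
#4 →J1  (common-f at J1 fixed by 3)
#1 →TF1  (TF1: transformer flips bond 0)
#5 →J2  (J2: bond 1 brought flow, rest push out)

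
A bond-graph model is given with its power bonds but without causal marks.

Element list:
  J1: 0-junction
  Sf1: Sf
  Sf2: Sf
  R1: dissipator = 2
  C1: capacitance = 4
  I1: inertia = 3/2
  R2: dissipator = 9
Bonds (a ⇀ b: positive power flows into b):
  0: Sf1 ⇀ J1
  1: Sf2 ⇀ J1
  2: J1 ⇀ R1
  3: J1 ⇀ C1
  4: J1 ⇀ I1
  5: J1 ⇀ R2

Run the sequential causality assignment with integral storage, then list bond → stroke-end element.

b0 →Sf1
b1 →Sf2
b2 →R1
b3 →J1
b4 →I1
b5 →R2

b0 →Sf1  (Sf1 fixes flow; stroke at Sf1)
b1 →Sf2  (Sf2 (Sf) sets flow on bond)
b3 →J1  (C1 integral (e out))
b2 →R1  (J1 effort already set via bond 3)
b4 →I1  (common-e at J1 fixed by 3)
b5 →R2  (J1 effort already set via bond 3)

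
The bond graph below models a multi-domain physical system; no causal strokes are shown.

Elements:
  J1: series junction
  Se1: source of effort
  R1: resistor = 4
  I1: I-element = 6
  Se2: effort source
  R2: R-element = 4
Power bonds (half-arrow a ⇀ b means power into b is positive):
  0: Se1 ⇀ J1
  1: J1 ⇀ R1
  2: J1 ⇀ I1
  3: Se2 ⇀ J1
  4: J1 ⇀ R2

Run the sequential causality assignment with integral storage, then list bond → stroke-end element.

bond 0 |J1
bond 1 |J1
bond 2 |I1
bond 3 |J1
bond 4 |J1

#0 |J1  (source Se1 imposes e)
#3 |J1  (Se2 (Se) sets effort on bond)
#2 |I1  (prefer integral on I1)
#1 |J1  (J1: bond 2 brought flow, rest push out)
#4 |J1  (common-f at J1 fixed by 2)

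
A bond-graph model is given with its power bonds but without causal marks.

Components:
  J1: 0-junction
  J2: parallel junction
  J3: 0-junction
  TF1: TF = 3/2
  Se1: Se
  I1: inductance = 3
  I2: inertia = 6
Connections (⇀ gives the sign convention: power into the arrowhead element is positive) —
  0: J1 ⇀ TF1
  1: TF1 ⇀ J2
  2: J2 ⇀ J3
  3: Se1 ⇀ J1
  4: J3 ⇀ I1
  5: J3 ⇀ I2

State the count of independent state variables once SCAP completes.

2  (I1, I2 all integral)

β3 |J1  (Se1 fixes effort; stroke away)
β0 |TF1  (common-e at J1 fixed by 3)
β1 |J2  (TF TF1: opposite of bond 0)
β2 |J3  (J2 effort already set via bond 1)
β4 |I1  (J3 effort already set via bond 2)
β5 |I2  (J3 effort already set via bond 2)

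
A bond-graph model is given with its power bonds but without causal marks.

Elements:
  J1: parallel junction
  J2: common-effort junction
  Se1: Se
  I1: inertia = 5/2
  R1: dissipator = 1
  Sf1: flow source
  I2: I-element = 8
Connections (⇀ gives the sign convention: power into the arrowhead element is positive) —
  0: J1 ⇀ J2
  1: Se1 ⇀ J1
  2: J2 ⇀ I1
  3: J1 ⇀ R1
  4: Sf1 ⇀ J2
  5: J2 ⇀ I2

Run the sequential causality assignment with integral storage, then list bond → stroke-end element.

bond 1 |J1  (Se1 (Se) sets effort on bond)
bond 4 |Sf1  (Sf1 (Sf) sets flow on bond)
bond 0 |J2  (common-e at J1 fixed by 1)
bond 3 |R1  (J1 effort already set via bond 1)
bond 2 |I1  (J2 effort already set via bond 0)
bond 5 |I2  (J2 effort already set via bond 0)

#0 →J2
#1 →J1
#2 →I1
#3 →R1
#4 →Sf1
#5 →I2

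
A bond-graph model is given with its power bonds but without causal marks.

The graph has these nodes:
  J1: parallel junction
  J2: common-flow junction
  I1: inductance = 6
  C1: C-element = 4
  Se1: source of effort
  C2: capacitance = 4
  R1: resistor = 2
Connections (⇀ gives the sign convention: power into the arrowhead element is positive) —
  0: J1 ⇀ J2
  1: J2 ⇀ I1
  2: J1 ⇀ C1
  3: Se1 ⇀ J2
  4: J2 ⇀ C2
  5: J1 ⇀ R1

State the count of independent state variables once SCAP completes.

3  (C1, C2, I1 all integral)

#3 |J2  (Se1: effort source, stroke at far end)
#1 |I1  (I1: I, integral causality)
#0 |J2  (common-f at J2 fixed by 1)
#4 |J2  (1-jn J2 has f-setter on 1)
#2 |J1  (prefer integral on C1)
#5 |R1  (common-e at J1 fixed by 2)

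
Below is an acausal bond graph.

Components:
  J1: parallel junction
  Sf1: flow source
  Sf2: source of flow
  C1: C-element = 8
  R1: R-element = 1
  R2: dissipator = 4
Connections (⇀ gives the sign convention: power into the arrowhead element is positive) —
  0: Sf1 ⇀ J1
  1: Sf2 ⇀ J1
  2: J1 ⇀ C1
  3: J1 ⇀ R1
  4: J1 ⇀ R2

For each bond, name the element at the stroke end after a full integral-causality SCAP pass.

bond 0 |Sf1
bond 1 |Sf2
bond 2 |J1
bond 3 |R1
bond 4 |R2

β0 →Sf1  (Sf1 fixes flow; stroke at Sf1)
β1 →Sf2  (Sf2: flow source, stroke at near end)
β2 →J1  (C1: C, integral causality)
β3 →R1  (0-jn J1 has e-setter on 2)
β4 →R2  (J1 effort already set via bond 2)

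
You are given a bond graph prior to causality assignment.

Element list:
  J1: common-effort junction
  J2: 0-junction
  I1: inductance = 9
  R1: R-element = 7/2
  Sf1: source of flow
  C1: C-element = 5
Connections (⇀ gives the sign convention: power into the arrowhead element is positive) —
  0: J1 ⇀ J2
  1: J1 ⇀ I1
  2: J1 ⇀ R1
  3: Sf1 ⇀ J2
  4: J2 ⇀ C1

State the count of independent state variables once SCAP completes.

2  (C1, I1 all integral)

bond 3 →Sf1  (source Sf1 imposes f)
bond 1 →I1  (I1: I, integral causality)
bond 4 →J2  (C1 integral (e out))
bond 0 →J1  (J2: bond 4 brought effort, rest push out)
bond 2 →R1  (J1: bond 0 brought effort, rest push out)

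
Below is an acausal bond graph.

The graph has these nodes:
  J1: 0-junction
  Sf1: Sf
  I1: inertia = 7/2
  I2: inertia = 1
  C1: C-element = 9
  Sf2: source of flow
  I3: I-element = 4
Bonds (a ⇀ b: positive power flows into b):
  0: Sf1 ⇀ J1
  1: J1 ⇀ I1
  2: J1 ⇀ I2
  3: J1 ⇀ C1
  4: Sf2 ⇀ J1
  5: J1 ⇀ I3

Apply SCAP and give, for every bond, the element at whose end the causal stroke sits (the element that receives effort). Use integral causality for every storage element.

b0 stroke at Sf1
b1 stroke at I1
b2 stroke at I2
b3 stroke at J1
b4 stroke at Sf2
b5 stroke at I3

β0 stroke→Sf1  (Sf1 (Sf) sets flow on bond)
β4 stroke→Sf2  (Sf2 (Sf) sets flow on bond)
β1 stroke→I1  (I1 outputs flow p/I1)
β2 stroke→I2  (prefer integral on I2)
β3 stroke→J1  (C1 integral (e out))
β5 stroke→I3  (0-jn J1 has e-setter on 3)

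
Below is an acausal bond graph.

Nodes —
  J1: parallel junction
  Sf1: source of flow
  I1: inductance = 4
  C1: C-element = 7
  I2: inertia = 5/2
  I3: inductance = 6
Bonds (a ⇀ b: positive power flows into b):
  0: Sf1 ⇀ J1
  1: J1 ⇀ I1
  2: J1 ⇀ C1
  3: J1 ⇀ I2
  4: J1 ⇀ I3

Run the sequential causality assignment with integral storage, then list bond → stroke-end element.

bond 0 stroke→Sf1
bond 1 stroke→I1
bond 2 stroke→J1
bond 3 stroke→I2
bond 4 stroke→I3

β0 stroke→Sf1  (Sf1 fixes flow; stroke at Sf1)
β1 stroke→I1  (I1 integral (f out))
β2 stroke→J1  (C1: C, integral causality)
β3 stroke→I2  (J1 effort already set via bond 2)
β4 stroke→I3  (0-jn J1 has e-setter on 2)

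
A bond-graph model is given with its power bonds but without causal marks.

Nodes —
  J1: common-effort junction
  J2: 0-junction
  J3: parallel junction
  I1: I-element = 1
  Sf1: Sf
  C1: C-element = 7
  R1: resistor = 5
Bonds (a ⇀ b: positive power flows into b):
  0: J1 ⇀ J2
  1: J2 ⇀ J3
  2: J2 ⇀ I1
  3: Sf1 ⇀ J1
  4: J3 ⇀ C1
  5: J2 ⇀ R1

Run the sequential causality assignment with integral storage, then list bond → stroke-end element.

b0 |J1
b1 |J2
b2 |I1
b3 |Sf1
b4 |J3
b5 |R1

#3 →Sf1  (Sf1 (Sf) sets flow on bond)
#0 →J1  (J1: last free bond brings effort in)
#2 →I1  (I1 outputs flow p/I1)
#4 →J3  (C1 integral (e out))
#1 →J2  (J3: bond 4 brought effort, rest push out)
#5 →R1  (J2 effort already set via bond 1)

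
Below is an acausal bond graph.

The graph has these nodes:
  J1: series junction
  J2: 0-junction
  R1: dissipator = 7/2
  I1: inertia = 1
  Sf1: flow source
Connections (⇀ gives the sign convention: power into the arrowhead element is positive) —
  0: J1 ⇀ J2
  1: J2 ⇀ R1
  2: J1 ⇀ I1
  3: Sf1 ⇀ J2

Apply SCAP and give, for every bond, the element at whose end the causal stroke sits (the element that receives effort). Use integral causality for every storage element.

β0 |J1
β1 |J2
β2 |I1
β3 |Sf1

#3 →Sf1  (Sf1 fixes flow; stroke at Sf1)
#2 →I1  (I1 integral (f out))
#0 →J1  (1-jn J1 has f-setter on 2)
#1 →J2  (J2 needs exactly one e-in)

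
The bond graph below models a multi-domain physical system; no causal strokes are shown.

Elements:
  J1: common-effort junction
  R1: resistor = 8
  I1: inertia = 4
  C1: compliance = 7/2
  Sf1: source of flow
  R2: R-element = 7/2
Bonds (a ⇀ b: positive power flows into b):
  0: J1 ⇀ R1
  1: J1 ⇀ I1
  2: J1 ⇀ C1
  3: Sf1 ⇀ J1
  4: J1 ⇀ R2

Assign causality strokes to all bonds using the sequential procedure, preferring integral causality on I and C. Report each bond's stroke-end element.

bond 3 |Sf1  (Sf1 (Sf) sets flow on bond)
bond 1 |I1  (prefer integral on I1)
bond 2 |J1  (C1 outputs effort q/C1)
bond 0 |R1  (J1: bond 2 brought effort, rest push out)
bond 4 |R2  (0-jn J1 has e-setter on 2)

bond 0 stroke→R1
bond 1 stroke→I1
bond 2 stroke→J1
bond 3 stroke→Sf1
bond 4 stroke→R2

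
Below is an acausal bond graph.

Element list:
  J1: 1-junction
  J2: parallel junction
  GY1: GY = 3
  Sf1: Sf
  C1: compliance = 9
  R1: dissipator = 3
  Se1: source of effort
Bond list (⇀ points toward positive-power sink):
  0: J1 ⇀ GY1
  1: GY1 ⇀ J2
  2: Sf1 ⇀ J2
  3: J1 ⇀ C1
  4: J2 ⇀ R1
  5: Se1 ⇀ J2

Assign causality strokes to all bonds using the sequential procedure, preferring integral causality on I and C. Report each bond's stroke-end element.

#2 stroke at Sf1  (source Sf1 imposes f)
#5 stroke at J2  (Se1: effort source, stroke at far end)
#1 stroke at GY1  (0-jn J2 has e-setter on 5)
#4 stroke at R1  (J2 effort already set via bond 5)
#0 stroke at GY1  (through GY1, causality inverts; strokes same side of GY1)
#3 stroke at J1  (J1 flow already set via bond 0)

β0 stroke at GY1
β1 stroke at GY1
β2 stroke at Sf1
β3 stroke at J1
β4 stroke at R1
β5 stroke at J2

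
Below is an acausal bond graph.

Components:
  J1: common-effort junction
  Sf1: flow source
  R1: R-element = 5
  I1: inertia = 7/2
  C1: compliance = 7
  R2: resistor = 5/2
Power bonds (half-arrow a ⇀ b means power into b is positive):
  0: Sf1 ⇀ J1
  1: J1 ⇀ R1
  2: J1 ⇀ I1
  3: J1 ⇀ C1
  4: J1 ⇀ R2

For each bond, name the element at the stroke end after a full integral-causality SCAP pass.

#0 stroke at Sf1  (Sf1 (Sf) sets flow on bond)
#2 stroke at I1  (I1 integral (f out))
#3 stroke at J1  (prefer integral on C1)
#1 stroke at R1  (0-jn J1 has e-setter on 3)
#4 stroke at R2  (common-e at J1 fixed by 3)

β0 |Sf1
β1 |R1
β2 |I1
β3 |J1
β4 |R2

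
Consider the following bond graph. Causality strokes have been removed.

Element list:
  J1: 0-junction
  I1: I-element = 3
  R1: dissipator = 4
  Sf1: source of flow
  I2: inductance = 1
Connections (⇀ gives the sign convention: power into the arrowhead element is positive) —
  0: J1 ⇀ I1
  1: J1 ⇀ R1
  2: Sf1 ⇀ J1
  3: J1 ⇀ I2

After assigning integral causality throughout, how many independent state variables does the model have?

2  (I1, I2 all integral)

β2 →Sf1  (source Sf1 imposes f)
β0 →I1  (I1: I, integral causality)
β3 →I2  (prefer integral on I2)
β1 →J1  (closing 0-jn rule on J1)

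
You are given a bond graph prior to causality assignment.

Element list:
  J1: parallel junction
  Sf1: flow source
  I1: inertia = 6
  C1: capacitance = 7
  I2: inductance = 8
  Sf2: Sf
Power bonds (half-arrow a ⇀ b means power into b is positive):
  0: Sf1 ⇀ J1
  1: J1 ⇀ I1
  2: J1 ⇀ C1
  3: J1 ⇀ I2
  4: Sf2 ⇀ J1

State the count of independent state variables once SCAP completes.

3  (C1, I1, I2 all integral)

β0 →Sf1  (Sf1 (Sf) sets flow on bond)
β4 →Sf2  (source Sf2 imposes f)
β1 →I1  (I1 integral (f out))
β2 →J1  (C1: C, integral causality)
β3 →I2  (0-jn J1 has e-setter on 2)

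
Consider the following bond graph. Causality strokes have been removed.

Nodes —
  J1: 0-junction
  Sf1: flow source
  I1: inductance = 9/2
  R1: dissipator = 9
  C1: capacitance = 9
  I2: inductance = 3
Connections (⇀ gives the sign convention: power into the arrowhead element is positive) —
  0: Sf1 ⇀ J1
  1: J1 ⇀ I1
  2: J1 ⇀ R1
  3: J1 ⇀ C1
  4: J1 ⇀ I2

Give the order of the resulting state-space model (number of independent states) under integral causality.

3  (C1, I1, I2 all integral)

bond 0 |Sf1  (Sf1 fixes flow; stroke at Sf1)
bond 1 |I1  (I1: I, integral causality)
bond 3 |J1  (prefer integral on C1)
bond 2 |R1  (J1: bond 3 brought effort, rest push out)
bond 4 |I2  (J1: bond 3 brought effort, rest push out)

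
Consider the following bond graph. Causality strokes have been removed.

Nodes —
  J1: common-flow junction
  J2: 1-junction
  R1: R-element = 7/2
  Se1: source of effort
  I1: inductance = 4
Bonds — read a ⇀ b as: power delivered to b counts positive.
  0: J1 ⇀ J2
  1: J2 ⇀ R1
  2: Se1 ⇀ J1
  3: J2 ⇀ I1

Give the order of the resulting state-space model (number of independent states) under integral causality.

bond 2 stroke at J1  (Se1 (Se) sets effort on bond)
bond 0 stroke at J2  (only one flow-in slot at J1)
bond 3 stroke at I1  (I1: I, integral causality)
bond 1 stroke at J2  (J2: bond 3 brought flow, rest push out)

1  (I1 all integral)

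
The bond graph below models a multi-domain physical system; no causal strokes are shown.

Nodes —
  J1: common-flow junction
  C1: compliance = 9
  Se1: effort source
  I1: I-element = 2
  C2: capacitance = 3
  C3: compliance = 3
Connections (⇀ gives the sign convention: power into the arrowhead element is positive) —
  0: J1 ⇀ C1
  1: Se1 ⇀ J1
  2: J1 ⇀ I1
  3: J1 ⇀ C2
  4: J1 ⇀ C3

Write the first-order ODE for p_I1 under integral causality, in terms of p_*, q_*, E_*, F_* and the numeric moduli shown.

β1 stroke→J1  (Se1 fixes effort; stroke away)
β0 stroke→J1  (C1 outputs effort q/C1)
β2 stroke→I1  (I1: I, integral causality)
β3 stroke→J1  (common-f at J1 fixed by 2)
β4 stroke→J1  (J1: bond 2 brought flow, rest push out)

dp_I1/dt = E_Se1 - q_C1/9 - q_C2/3 - q_C3/3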